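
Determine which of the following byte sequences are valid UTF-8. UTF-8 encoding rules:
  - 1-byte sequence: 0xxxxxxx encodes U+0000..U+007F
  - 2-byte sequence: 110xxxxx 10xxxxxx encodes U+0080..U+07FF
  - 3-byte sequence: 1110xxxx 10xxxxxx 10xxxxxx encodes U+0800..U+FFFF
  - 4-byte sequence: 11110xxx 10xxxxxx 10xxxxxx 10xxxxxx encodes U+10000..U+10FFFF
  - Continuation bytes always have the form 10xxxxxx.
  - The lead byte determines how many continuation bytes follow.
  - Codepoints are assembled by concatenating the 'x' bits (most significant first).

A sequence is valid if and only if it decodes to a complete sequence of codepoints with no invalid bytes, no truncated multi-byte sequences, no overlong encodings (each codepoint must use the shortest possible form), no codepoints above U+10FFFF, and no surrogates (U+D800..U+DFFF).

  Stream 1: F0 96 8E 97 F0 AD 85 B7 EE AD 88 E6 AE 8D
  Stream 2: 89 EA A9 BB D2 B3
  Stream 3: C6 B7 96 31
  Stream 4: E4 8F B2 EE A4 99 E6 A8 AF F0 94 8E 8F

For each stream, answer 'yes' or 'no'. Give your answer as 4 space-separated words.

Stream 1: decodes cleanly. VALID
Stream 2: error at byte offset 0. INVALID
Stream 3: error at byte offset 2. INVALID
Stream 4: decodes cleanly. VALID

Answer: yes no no yes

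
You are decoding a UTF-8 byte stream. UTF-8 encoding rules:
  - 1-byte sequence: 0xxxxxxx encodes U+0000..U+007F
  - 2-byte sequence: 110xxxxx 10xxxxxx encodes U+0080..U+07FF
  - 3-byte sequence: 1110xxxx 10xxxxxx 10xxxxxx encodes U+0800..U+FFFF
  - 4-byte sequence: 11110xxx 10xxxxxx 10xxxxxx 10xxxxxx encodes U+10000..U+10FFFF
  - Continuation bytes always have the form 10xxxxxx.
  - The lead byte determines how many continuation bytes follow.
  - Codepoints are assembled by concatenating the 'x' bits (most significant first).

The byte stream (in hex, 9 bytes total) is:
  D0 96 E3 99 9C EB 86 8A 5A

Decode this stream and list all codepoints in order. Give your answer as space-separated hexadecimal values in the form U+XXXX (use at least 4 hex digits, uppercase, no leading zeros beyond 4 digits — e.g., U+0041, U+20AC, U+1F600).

Byte[0]=D0: 2-byte lead, need 1 cont bytes. acc=0x10
Byte[1]=96: continuation. acc=(acc<<6)|0x16=0x416
Completed: cp=U+0416 (starts at byte 0)
Byte[2]=E3: 3-byte lead, need 2 cont bytes. acc=0x3
Byte[3]=99: continuation. acc=(acc<<6)|0x19=0xD9
Byte[4]=9C: continuation. acc=(acc<<6)|0x1C=0x365C
Completed: cp=U+365C (starts at byte 2)
Byte[5]=EB: 3-byte lead, need 2 cont bytes. acc=0xB
Byte[6]=86: continuation. acc=(acc<<6)|0x06=0x2C6
Byte[7]=8A: continuation. acc=(acc<<6)|0x0A=0xB18A
Completed: cp=U+B18A (starts at byte 5)
Byte[8]=5A: 1-byte ASCII. cp=U+005A

Answer: U+0416 U+365C U+B18A U+005A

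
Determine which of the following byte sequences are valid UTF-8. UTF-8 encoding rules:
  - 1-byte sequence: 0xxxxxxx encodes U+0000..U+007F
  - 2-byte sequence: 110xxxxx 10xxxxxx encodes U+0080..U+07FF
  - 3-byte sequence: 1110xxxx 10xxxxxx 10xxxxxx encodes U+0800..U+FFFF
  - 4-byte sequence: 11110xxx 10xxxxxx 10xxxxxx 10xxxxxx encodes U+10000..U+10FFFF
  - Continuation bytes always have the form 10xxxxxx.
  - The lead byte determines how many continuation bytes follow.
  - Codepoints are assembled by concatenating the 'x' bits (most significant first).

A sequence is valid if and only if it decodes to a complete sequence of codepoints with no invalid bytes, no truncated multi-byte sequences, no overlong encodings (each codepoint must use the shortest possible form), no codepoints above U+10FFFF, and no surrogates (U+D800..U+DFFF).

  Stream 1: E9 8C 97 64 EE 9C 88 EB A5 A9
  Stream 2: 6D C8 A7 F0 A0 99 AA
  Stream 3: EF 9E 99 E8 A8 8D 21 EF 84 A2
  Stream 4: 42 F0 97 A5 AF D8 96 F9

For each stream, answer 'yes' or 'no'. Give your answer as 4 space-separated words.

Stream 1: decodes cleanly. VALID
Stream 2: decodes cleanly. VALID
Stream 3: decodes cleanly. VALID
Stream 4: error at byte offset 7. INVALID

Answer: yes yes yes no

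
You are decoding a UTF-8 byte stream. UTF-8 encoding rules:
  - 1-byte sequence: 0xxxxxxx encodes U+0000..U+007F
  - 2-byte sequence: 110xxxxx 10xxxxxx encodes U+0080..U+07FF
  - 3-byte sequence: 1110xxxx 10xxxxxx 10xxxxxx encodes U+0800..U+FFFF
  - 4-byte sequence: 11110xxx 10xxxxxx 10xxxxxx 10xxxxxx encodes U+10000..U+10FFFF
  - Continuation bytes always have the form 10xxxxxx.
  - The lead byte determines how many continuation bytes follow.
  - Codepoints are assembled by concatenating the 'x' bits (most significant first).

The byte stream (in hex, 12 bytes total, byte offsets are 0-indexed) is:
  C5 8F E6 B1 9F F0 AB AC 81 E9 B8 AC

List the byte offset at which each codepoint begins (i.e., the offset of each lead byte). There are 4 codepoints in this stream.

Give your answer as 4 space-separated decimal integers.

Answer: 0 2 5 9

Derivation:
Byte[0]=C5: 2-byte lead, need 1 cont bytes. acc=0x5
Byte[1]=8F: continuation. acc=(acc<<6)|0x0F=0x14F
Completed: cp=U+014F (starts at byte 0)
Byte[2]=E6: 3-byte lead, need 2 cont bytes. acc=0x6
Byte[3]=B1: continuation. acc=(acc<<6)|0x31=0x1B1
Byte[4]=9F: continuation. acc=(acc<<6)|0x1F=0x6C5F
Completed: cp=U+6C5F (starts at byte 2)
Byte[5]=F0: 4-byte lead, need 3 cont bytes. acc=0x0
Byte[6]=AB: continuation. acc=(acc<<6)|0x2B=0x2B
Byte[7]=AC: continuation. acc=(acc<<6)|0x2C=0xAEC
Byte[8]=81: continuation. acc=(acc<<6)|0x01=0x2BB01
Completed: cp=U+2BB01 (starts at byte 5)
Byte[9]=E9: 3-byte lead, need 2 cont bytes. acc=0x9
Byte[10]=B8: continuation. acc=(acc<<6)|0x38=0x278
Byte[11]=AC: continuation. acc=(acc<<6)|0x2C=0x9E2C
Completed: cp=U+9E2C (starts at byte 9)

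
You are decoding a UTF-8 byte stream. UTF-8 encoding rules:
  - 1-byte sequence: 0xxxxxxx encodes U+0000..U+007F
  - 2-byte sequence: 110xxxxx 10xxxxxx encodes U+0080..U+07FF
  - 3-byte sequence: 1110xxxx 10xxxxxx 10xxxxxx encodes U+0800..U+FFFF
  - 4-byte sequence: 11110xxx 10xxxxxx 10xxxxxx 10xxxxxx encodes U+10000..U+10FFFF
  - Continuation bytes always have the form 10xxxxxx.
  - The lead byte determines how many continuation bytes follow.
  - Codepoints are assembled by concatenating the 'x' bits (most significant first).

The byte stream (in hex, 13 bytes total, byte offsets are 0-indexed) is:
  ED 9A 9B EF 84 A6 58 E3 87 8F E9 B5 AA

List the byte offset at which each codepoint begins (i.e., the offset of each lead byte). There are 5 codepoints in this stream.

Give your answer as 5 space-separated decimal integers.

Byte[0]=ED: 3-byte lead, need 2 cont bytes. acc=0xD
Byte[1]=9A: continuation. acc=(acc<<6)|0x1A=0x35A
Byte[2]=9B: continuation. acc=(acc<<6)|0x1B=0xD69B
Completed: cp=U+D69B (starts at byte 0)
Byte[3]=EF: 3-byte lead, need 2 cont bytes. acc=0xF
Byte[4]=84: continuation. acc=(acc<<6)|0x04=0x3C4
Byte[5]=A6: continuation. acc=(acc<<6)|0x26=0xF126
Completed: cp=U+F126 (starts at byte 3)
Byte[6]=58: 1-byte ASCII. cp=U+0058
Byte[7]=E3: 3-byte lead, need 2 cont bytes. acc=0x3
Byte[8]=87: continuation. acc=(acc<<6)|0x07=0xC7
Byte[9]=8F: continuation. acc=(acc<<6)|0x0F=0x31CF
Completed: cp=U+31CF (starts at byte 7)
Byte[10]=E9: 3-byte lead, need 2 cont bytes. acc=0x9
Byte[11]=B5: continuation. acc=(acc<<6)|0x35=0x275
Byte[12]=AA: continuation. acc=(acc<<6)|0x2A=0x9D6A
Completed: cp=U+9D6A (starts at byte 10)

Answer: 0 3 6 7 10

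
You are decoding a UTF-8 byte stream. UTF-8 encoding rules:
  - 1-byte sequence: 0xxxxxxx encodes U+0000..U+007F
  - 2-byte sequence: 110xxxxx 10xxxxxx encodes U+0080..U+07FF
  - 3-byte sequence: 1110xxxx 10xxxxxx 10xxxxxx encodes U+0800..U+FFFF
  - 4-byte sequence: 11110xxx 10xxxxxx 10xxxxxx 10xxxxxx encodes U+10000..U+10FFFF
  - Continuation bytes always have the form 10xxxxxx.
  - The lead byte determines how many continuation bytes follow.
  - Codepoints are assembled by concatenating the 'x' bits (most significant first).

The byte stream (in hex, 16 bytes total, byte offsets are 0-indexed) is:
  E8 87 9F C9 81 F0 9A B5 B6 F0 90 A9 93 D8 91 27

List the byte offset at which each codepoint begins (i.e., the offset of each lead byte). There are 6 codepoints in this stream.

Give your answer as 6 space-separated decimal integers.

Answer: 0 3 5 9 13 15

Derivation:
Byte[0]=E8: 3-byte lead, need 2 cont bytes. acc=0x8
Byte[1]=87: continuation. acc=(acc<<6)|0x07=0x207
Byte[2]=9F: continuation. acc=(acc<<6)|0x1F=0x81DF
Completed: cp=U+81DF (starts at byte 0)
Byte[3]=C9: 2-byte lead, need 1 cont bytes. acc=0x9
Byte[4]=81: continuation. acc=(acc<<6)|0x01=0x241
Completed: cp=U+0241 (starts at byte 3)
Byte[5]=F0: 4-byte lead, need 3 cont bytes. acc=0x0
Byte[6]=9A: continuation. acc=(acc<<6)|0x1A=0x1A
Byte[7]=B5: continuation. acc=(acc<<6)|0x35=0x6B5
Byte[8]=B6: continuation. acc=(acc<<6)|0x36=0x1AD76
Completed: cp=U+1AD76 (starts at byte 5)
Byte[9]=F0: 4-byte lead, need 3 cont bytes. acc=0x0
Byte[10]=90: continuation. acc=(acc<<6)|0x10=0x10
Byte[11]=A9: continuation. acc=(acc<<6)|0x29=0x429
Byte[12]=93: continuation. acc=(acc<<6)|0x13=0x10A53
Completed: cp=U+10A53 (starts at byte 9)
Byte[13]=D8: 2-byte lead, need 1 cont bytes. acc=0x18
Byte[14]=91: continuation. acc=(acc<<6)|0x11=0x611
Completed: cp=U+0611 (starts at byte 13)
Byte[15]=27: 1-byte ASCII. cp=U+0027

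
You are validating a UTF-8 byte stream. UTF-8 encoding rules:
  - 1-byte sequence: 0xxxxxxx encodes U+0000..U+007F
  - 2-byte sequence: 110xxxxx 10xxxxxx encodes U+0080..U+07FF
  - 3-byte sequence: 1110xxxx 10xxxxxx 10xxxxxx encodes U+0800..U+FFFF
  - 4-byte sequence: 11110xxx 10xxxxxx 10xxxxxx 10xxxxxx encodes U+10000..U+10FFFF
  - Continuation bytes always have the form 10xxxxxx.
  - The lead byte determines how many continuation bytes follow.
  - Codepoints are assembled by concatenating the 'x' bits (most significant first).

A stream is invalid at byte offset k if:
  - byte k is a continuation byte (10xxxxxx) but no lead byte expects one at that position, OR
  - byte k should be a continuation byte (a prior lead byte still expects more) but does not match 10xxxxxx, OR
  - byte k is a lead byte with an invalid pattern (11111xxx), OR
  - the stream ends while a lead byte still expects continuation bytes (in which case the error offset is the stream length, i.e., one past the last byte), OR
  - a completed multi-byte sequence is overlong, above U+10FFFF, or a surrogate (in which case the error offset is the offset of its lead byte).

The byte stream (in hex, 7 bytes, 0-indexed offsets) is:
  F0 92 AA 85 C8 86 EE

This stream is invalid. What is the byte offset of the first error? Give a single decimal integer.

Answer: 7

Derivation:
Byte[0]=F0: 4-byte lead, need 3 cont bytes. acc=0x0
Byte[1]=92: continuation. acc=(acc<<6)|0x12=0x12
Byte[2]=AA: continuation. acc=(acc<<6)|0x2A=0x4AA
Byte[3]=85: continuation. acc=(acc<<6)|0x05=0x12A85
Completed: cp=U+12A85 (starts at byte 0)
Byte[4]=C8: 2-byte lead, need 1 cont bytes. acc=0x8
Byte[5]=86: continuation. acc=(acc<<6)|0x06=0x206
Completed: cp=U+0206 (starts at byte 4)
Byte[6]=EE: 3-byte lead, need 2 cont bytes. acc=0xE
Byte[7]: stream ended, expected continuation. INVALID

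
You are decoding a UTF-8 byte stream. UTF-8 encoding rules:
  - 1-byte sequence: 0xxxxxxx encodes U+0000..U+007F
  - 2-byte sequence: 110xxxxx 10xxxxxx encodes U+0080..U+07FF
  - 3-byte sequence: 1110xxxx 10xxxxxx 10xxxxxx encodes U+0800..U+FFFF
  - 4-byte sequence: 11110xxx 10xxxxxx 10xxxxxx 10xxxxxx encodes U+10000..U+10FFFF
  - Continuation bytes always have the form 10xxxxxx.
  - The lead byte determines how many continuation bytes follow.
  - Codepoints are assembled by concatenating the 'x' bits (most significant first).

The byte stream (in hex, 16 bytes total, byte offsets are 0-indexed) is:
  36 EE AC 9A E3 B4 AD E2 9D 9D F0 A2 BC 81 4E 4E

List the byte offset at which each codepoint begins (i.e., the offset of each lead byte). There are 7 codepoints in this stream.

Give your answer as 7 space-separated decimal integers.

Byte[0]=36: 1-byte ASCII. cp=U+0036
Byte[1]=EE: 3-byte lead, need 2 cont bytes. acc=0xE
Byte[2]=AC: continuation. acc=(acc<<6)|0x2C=0x3AC
Byte[3]=9A: continuation. acc=(acc<<6)|0x1A=0xEB1A
Completed: cp=U+EB1A (starts at byte 1)
Byte[4]=E3: 3-byte lead, need 2 cont bytes. acc=0x3
Byte[5]=B4: continuation. acc=(acc<<6)|0x34=0xF4
Byte[6]=AD: continuation. acc=(acc<<6)|0x2D=0x3D2D
Completed: cp=U+3D2D (starts at byte 4)
Byte[7]=E2: 3-byte lead, need 2 cont bytes. acc=0x2
Byte[8]=9D: continuation. acc=(acc<<6)|0x1D=0x9D
Byte[9]=9D: continuation. acc=(acc<<6)|0x1D=0x275D
Completed: cp=U+275D (starts at byte 7)
Byte[10]=F0: 4-byte lead, need 3 cont bytes. acc=0x0
Byte[11]=A2: continuation. acc=(acc<<6)|0x22=0x22
Byte[12]=BC: continuation. acc=(acc<<6)|0x3C=0x8BC
Byte[13]=81: continuation. acc=(acc<<6)|0x01=0x22F01
Completed: cp=U+22F01 (starts at byte 10)
Byte[14]=4E: 1-byte ASCII. cp=U+004E
Byte[15]=4E: 1-byte ASCII. cp=U+004E

Answer: 0 1 4 7 10 14 15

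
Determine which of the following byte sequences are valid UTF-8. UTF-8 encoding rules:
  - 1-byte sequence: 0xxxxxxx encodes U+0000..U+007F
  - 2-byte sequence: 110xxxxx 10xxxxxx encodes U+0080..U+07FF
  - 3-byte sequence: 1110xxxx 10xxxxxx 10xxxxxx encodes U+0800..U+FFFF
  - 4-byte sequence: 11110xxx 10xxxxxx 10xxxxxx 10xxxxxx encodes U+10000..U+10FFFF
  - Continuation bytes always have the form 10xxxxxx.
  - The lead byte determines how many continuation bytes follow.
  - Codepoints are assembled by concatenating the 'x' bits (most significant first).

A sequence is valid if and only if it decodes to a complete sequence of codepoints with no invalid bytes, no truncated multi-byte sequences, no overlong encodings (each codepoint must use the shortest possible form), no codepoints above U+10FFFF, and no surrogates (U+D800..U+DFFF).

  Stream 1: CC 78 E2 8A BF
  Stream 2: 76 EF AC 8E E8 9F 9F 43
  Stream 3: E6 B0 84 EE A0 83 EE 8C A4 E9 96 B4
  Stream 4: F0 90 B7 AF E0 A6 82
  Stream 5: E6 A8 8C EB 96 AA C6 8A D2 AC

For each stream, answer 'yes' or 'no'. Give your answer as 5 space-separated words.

Answer: no yes yes yes yes

Derivation:
Stream 1: error at byte offset 1. INVALID
Stream 2: decodes cleanly. VALID
Stream 3: decodes cleanly. VALID
Stream 4: decodes cleanly. VALID
Stream 5: decodes cleanly. VALID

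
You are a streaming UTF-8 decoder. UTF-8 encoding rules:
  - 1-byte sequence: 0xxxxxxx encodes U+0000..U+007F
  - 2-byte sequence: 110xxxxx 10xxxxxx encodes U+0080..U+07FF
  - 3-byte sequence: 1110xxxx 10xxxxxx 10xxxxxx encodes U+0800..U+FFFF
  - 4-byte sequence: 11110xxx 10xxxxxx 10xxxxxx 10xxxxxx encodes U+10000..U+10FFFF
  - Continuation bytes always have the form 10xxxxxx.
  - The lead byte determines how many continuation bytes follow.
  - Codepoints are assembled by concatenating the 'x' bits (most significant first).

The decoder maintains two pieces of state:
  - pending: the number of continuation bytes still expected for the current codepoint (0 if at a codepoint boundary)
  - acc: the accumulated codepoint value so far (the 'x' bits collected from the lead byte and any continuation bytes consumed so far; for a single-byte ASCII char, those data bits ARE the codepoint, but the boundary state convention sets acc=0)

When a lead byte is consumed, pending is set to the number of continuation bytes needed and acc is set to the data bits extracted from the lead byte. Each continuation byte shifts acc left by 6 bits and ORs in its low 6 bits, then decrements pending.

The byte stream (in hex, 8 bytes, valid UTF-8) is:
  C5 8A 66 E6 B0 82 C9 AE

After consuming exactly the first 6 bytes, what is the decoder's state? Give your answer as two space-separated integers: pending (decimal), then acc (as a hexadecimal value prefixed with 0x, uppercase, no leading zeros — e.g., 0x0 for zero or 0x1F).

Byte[0]=C5: 2-byte lead. pending=1, acc=0x5
Byte[1]=8A: continuation. acc=(acc<<6)|0x0A=0x14A, pending=0
Byte[2]=66: 1-byte. pending=0, acc=0x0
Byte[3]=E6: 3-byte lead. pending=2, acc=0x6
Byte[4]=B0: continuation. acc=(acc<<6)|0x30=0x1B0, pending=1
Byte[5]=82: continuation. acc=(acc<<6)|0x02=0x6C02, pending=0

Answer: 0 0x6C02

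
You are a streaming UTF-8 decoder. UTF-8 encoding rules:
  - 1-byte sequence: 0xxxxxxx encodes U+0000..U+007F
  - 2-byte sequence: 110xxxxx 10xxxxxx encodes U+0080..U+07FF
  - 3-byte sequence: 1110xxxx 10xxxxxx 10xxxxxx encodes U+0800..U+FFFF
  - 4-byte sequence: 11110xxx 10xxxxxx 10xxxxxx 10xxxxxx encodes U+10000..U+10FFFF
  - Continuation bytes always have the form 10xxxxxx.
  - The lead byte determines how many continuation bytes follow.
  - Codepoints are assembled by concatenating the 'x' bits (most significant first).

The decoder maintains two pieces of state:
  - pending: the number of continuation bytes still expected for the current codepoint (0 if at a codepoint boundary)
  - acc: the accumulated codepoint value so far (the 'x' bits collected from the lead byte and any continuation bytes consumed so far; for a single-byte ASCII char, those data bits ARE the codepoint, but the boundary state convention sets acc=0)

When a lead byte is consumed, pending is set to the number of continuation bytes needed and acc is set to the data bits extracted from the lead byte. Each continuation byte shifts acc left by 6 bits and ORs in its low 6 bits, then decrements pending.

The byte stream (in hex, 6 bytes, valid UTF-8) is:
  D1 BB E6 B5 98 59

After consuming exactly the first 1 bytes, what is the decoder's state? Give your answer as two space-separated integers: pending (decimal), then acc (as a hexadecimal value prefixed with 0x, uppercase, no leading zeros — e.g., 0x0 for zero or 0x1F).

Byte[0]=D1: 2-byte lead. pending=1, acc=0x11

Answer: 1 0x11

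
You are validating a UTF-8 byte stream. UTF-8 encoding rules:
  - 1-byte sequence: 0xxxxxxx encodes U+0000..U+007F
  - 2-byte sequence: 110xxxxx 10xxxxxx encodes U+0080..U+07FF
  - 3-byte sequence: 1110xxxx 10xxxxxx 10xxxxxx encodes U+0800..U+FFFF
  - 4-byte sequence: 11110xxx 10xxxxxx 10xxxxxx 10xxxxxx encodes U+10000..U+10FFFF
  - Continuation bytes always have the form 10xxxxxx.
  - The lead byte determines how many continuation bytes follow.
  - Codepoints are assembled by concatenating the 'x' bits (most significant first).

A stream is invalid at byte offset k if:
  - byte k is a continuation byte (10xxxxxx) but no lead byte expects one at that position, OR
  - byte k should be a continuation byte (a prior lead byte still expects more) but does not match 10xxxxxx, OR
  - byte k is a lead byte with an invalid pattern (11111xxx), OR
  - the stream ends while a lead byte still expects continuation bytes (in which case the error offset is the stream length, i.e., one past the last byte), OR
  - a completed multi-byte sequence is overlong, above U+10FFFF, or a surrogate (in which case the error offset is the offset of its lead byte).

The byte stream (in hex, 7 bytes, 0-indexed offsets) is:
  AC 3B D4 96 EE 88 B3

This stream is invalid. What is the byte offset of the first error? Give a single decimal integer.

Answer: 0

Derivation:
Byte[0]=AC: INVALID lead byte (not 0xxx/110x/1110/11110)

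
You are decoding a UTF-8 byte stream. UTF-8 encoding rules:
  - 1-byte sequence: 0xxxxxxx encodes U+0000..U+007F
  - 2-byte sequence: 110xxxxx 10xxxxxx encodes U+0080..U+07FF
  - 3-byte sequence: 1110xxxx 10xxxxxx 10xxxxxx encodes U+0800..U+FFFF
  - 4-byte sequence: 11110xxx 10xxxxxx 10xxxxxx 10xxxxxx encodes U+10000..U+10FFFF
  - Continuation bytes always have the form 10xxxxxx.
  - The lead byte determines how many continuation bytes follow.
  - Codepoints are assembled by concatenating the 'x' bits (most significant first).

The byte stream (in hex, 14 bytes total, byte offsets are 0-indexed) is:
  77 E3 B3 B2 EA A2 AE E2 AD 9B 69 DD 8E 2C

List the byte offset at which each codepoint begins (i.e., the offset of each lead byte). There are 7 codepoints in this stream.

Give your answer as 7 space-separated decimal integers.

Byte[0]=77: 1-byte ASCII. cp=U+0077
Byte[1]=E3: 3-byte lead, need 2 cont bytes. acc=0x3
Byte[2]=B3: continuation. acc=(acc<<6)|0x33=0xF3
Byte[3]=B2: continuation. acc=(acc<<6)|0x32=0x3CF2
Completed: cp=U+3CF2 (starts at byte 1)
Byte[4]=EA: 3-byte lead, need 2 cont bytes. acc=0xA
Byte[5]=A2: continuation. acc=(acc<<6)|0x22=0x2A2
Byte[6]=AE: continuation. acc=(acc<<6)|0x2E=0xA8AE
Completed: cp=U+A8AE (starts at byte 4)
Byte[7]=E2: 3-byte lead, need 2 cont bytes. acc=0x2
Byte[8]=AD: continuation. acc=(acc<<6)|0x2D=0xAD
Byte[9]=9B: continuation. acc=(acc<<6)|0x1B=0x2B5B
Completed: cp=U+2B5B (starts at byte 7)
Byte[10]=69: 1-byte ASCII. cp=U+0069
Byte[11]=DD: 2-byte lead, need 1 cont bytes. acc=0x1D
Byte[12]=8E: continuation. acc=(acc<<6)|0x0E=0x74E
Completed: cp=U+074E (starts at byte 11)
Byte[13]=2C: 1-byte ASCII. cp=U+002C

Answer: 0 1 4 7 10 11 13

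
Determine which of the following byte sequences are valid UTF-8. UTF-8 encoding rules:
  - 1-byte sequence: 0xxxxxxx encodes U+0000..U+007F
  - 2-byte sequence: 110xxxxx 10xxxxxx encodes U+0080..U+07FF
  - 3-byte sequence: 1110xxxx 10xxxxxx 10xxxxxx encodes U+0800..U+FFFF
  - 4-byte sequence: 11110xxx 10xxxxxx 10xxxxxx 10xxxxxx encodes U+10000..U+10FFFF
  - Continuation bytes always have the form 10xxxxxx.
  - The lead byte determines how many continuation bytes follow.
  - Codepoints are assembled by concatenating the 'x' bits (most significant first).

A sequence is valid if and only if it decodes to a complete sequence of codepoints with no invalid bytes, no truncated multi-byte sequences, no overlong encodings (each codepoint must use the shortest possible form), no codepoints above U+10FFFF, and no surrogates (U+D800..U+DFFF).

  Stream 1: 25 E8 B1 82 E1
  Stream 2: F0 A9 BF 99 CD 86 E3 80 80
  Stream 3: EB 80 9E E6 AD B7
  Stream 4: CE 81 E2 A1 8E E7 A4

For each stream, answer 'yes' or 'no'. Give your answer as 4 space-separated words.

Answer: no yes yes no

Derivation:
Stream 1: error at byte offset 5. INVALID
Stream 2: decodes cleanly. VALID
Stream 3: decodes cleanly. VALID
Stream 4: error at byte offset 7. INVALID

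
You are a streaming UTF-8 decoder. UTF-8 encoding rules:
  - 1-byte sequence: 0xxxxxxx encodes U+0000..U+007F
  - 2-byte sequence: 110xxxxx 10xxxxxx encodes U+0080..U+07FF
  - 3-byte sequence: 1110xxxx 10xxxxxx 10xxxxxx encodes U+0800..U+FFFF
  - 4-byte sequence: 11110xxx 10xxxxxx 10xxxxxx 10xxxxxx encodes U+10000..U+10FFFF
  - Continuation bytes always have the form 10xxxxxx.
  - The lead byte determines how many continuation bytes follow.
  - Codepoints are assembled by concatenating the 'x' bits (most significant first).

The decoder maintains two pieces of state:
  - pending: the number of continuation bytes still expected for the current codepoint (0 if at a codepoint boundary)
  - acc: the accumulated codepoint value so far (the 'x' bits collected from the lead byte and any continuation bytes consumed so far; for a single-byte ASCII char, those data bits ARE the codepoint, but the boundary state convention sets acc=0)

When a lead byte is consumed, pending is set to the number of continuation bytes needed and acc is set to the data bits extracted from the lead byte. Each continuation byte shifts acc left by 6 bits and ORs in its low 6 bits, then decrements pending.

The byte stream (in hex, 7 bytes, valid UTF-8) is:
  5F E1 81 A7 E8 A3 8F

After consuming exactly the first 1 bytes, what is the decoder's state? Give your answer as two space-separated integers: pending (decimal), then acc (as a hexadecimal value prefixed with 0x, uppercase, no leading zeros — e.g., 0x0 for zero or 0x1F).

Answer: 0 0x0

Derivation:
Byte[0]=5F: 1-byte. pending=0, acc=0x0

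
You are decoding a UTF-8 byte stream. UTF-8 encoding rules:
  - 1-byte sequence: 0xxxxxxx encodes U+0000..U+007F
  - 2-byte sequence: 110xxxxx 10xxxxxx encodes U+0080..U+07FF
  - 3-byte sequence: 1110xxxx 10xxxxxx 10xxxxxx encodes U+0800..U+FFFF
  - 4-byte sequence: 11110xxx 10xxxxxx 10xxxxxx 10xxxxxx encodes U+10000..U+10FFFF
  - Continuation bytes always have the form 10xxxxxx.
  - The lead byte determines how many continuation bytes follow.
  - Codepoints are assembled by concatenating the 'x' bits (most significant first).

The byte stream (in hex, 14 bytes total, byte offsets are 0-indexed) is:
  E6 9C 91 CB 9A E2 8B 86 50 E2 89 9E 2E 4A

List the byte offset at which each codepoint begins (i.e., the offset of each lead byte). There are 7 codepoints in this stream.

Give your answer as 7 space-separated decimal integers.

Answer: 0 3 5 8 9 12 13

Derivation:
Byte[0]=E6: 3-byte lead, need 2 cont bytes. acc=0x6
Byte[1]=9C: continuation. acc=(acc<<6)|0x1C=0x19C
Byte[2]=91: continuation. acc=(acc<<6)|0x11=0x6711
Completed: cp=U+6711 (starts at byte 0)
Byte[3]=CB: 2-byte lead, need 1 cont bytes. acc=0xB
Byte[4]=9A: continuation. acc=(acc<<6)|0x1A=0x2DA
Completed: cp=U+02DA (starts at byte 3)
Byte[5]=E2: 3-byte lead, need 2 cont bytes. acc=0x2
Byte[6]=8B: continuation. acc=(acc<<6)|0x0B=0x8B
Byte[7]=86: continuation. acc=(acc<<6)|0x06=0x22C6
Completed: cp=U+22C6 (starts at byte 5)
Byte[8]=50: 1-byte ASCII. cp=U+0050
Byte[9]=E2: 3-byte lead, need 2 cont bytes. acc=0x2
Byte[10]=89: continuation. acc=(acc<<6)|0x09=0x89
Byte[11]=9E: continuation. acc=(acc<<6)|0x1E=0x225E
Completed: cp=U+225E (starts at byte 9)
Byte[12]=2E: 1-byte ASCII. cp=U+002E
Byte[13]=4A: 1-byte ASCII. cp=U+004A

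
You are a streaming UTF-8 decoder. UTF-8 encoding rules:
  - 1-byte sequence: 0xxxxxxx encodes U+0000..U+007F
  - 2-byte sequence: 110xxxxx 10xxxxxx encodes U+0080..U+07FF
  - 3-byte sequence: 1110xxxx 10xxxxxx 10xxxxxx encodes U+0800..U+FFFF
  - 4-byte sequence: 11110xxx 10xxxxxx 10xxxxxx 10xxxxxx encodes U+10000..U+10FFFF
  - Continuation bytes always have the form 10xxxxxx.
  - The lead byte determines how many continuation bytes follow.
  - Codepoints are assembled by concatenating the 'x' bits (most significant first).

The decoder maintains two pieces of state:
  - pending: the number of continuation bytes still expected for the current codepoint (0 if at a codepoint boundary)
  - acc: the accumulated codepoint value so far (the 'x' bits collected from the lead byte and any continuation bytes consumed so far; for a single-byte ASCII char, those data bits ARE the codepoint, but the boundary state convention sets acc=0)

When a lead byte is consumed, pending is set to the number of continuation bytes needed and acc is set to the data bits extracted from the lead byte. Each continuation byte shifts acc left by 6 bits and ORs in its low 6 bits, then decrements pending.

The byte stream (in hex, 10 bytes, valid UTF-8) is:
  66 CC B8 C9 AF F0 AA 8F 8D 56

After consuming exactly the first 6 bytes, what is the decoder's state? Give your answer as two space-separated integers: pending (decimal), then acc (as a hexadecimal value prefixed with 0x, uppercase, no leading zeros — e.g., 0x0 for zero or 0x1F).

Answer: 3 0x0

Derivation:
Byte[0]=66: 1-byte. pending=0, acc=0x0
Byte[1]=CC: 2-byte lead. pending=1, acc=0xC
Byte[2]=B8: continuation. acc=(acc<<6)|0x38=0x338, pending=0
Byte[3]=C9: 2-byte lead. pending=1, acc=0x9
Byte[4]=AF: continuation. acc=(acc<<6)|0x2F=0x26F, pending=0
Byte[5]=F0: 4-byte lead. pending=3, acc=0x0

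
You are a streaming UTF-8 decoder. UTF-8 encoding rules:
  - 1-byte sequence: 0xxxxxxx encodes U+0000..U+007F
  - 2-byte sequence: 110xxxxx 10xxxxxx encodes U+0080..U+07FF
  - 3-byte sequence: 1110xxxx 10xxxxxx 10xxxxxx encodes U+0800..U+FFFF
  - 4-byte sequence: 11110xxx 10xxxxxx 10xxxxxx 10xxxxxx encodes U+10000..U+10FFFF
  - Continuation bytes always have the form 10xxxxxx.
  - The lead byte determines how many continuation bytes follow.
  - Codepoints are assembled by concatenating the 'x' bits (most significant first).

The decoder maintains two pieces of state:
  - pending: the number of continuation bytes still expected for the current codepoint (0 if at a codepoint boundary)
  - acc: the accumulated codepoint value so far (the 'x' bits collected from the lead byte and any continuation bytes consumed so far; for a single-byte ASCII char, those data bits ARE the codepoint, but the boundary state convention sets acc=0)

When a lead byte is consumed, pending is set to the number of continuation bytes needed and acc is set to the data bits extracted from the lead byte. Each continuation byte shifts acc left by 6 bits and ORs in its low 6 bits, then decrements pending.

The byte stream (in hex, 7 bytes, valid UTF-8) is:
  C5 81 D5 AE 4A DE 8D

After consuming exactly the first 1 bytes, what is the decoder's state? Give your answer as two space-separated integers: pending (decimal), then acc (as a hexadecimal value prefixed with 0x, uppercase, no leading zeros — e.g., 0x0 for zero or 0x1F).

Byte[0]=C5: 2-byte lead. pending=1, acc=0x5

Answer: 1 0x5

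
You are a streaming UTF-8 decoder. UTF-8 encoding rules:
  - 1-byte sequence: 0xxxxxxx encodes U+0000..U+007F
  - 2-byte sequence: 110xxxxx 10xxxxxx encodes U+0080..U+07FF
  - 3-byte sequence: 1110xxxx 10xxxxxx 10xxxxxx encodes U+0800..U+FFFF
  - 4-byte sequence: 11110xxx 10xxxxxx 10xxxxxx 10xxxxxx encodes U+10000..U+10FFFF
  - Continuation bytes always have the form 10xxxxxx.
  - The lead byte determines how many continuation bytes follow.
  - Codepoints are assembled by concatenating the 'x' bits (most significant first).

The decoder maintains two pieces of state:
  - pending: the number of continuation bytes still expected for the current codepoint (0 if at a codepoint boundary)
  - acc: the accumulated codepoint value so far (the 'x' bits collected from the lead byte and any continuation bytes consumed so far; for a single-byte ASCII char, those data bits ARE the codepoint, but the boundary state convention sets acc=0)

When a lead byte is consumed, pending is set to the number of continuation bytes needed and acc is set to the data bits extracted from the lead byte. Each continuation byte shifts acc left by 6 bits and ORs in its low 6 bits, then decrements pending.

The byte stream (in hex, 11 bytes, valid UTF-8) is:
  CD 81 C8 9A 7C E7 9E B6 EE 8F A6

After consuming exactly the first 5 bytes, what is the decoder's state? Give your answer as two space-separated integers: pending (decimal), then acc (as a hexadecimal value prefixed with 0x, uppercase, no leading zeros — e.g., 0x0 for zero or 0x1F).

Answer: 0 0x0

Derivation:
Byte[0]=CD: 2-byte lead. pending=1, acc=0xD
Byte[1]=81: continuation. acc=(acc<<6)|0x01=0x341, pending=0
Byte[2]=C8: 2-byte lead. pending=1, acc=0x8
Byte[3]=9A: continuation. acc=(acc<<6)|0x1A=0x21A, pending=0
Byte[4]=7C: 1-byte. pending=0, acc=0x0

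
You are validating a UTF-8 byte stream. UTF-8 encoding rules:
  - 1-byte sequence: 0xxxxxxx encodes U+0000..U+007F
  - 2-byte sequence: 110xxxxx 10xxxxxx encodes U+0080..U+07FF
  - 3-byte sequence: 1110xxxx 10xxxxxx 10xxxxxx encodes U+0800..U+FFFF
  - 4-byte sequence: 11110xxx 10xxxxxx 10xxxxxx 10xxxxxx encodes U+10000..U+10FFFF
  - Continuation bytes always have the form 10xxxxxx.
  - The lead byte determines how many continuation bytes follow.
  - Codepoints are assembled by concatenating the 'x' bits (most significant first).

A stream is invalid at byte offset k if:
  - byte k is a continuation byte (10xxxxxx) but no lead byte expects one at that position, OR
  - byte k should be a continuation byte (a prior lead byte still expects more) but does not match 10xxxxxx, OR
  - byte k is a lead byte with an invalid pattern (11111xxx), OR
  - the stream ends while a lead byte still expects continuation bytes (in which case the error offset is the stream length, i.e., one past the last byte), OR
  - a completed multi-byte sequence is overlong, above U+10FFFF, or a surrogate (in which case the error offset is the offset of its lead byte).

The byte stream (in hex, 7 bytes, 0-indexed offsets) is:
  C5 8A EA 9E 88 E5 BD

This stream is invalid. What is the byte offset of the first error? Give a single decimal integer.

Byte[0]=C5: 2-byte lead, need 1 cont bytes. acc=0x5
Byte[1]=8A: continuation. acc=(acc<<6)|0x0A=0x14A
Completed: cp=U+014A (starts at byte 0)
Byte[2]=EA: 3-byte lead, need 2 cont bytes. acc=0xA
Byte[3]=9E: continuation. acc=(acc<<6)|0x1E=0x29E
Byte[4]=88: continuation. acc=(acc<<6)|0x08=0xA788
Completed: cp=U+A788 (starts at byte 2)
Byte[5]=E5: 3-byte lead, need 2 cont bytes. acc=0x5
Byte[6]=BD: continuation. acc=(acc<<6)|0x3D=0x17D
Byte[7]: stream ended, expected continuation. INVALID

Answer: 7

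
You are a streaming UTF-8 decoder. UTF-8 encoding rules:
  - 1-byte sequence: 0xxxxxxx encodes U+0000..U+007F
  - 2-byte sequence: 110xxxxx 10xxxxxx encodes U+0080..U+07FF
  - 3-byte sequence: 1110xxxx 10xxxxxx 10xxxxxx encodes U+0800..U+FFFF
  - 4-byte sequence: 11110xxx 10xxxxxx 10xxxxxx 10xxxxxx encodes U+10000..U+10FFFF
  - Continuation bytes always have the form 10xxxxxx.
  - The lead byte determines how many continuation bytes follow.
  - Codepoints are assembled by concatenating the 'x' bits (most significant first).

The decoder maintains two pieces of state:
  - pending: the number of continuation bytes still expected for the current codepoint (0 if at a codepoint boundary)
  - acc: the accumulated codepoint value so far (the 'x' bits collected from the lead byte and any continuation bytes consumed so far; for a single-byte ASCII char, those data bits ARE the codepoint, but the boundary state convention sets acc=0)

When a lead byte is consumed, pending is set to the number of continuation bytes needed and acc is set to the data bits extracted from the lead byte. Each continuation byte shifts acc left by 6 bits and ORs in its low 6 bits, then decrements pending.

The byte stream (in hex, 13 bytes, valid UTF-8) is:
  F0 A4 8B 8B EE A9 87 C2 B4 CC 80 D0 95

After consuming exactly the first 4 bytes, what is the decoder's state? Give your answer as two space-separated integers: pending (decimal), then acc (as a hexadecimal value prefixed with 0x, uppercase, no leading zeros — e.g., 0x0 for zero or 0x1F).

Answer: 0 0x242CB

Derivation:
Byte[0]=F0: 4-byte lead. pending=3, acc=0x0
Byte[1]=A4: continuation. acc=(acc<<6)|0x24=0x24, pending=2
Byte[2]=8B: continuation. acc=(acc<<6)|0x0B=0x90B, pending=1
Byte[3]=8B: continuation. acc=(acc<<6)|0x0B=0x242CB, pending=0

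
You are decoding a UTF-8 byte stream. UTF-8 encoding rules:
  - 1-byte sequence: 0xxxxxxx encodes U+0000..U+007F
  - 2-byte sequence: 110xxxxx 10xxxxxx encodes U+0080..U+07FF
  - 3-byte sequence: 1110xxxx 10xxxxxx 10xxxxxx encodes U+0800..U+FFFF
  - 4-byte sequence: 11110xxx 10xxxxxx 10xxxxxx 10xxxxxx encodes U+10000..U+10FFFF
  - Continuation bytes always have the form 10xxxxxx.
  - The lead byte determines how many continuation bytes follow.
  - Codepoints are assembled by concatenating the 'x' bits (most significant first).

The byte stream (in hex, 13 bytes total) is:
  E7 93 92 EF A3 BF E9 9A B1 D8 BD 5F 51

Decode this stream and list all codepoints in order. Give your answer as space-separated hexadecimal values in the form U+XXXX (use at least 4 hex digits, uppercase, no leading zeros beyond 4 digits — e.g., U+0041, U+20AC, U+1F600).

Byte[0]=E7: 3-byte lead, need 2 cont bytes. acc=0x7
Byte[1]=93: continuation. acc=(acc<<6)|0x13=0x1D3
Byte[2]=92: continuation. acc=(acc<<6)|0x12=0x74D2
Completed: cp=U+74D2 (starts at byte 0)
Byte[3]=EF: 3-byte lead, need 2 cont bytes. acc=0xF
Byte[4]=A3: continuation. acc=(acc<<6)|0x23=0x3E3
Byte[5]=BF: continuation. acc=(acc<<6)|0x3F=0xF8FF
Completed: cp=U+F8FF (starts at byte 3)
Byte[6]=E9: 3-byte lead, need 2 cont bytes. acc=0x9
Byte[7]=9A: continuation. acc=(acc<<6)|0x1A=0x25A
Byte[8]=B1: continuation. acc=(acc<<6)|0x31=0x96B1
Completed: cp=U+96B1 (starts at byte 6)
Byte[9]=D8: 2-byte lead, need 1 cont bytes. acc=0x18
Byte[10]=BD: continuation. acc=(acc<<6)|0x3D=0x63D
Completed: cp=U+063D (starts at byte 9)
Byte[11]=5F: 1-byte ASCII. cp=U+005F
Byte[12]=51: 1-byte ASCII. cp=U+0051

Answer: U+74D2 U+F8FF U+96B1 U+063D U+005F U+0051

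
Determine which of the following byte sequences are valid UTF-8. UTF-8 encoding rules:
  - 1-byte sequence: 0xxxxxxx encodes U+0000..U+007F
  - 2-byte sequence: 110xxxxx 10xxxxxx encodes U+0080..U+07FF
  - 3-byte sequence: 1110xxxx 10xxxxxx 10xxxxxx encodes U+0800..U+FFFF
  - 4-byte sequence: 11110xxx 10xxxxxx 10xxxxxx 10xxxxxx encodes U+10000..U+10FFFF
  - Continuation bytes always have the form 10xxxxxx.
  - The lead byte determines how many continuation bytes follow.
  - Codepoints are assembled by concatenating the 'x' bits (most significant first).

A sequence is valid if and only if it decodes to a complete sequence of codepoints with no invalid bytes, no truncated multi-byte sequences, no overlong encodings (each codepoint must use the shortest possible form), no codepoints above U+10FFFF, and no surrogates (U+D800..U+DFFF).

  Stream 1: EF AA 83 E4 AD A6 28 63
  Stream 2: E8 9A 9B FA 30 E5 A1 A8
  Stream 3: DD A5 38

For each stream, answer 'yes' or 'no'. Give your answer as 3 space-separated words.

Stream 1: decodes cleanly. VALID
Stream 2: error at byte offset 3. INVALID
Stream 3: decodes cleanly. VALID

Answer: yes no yes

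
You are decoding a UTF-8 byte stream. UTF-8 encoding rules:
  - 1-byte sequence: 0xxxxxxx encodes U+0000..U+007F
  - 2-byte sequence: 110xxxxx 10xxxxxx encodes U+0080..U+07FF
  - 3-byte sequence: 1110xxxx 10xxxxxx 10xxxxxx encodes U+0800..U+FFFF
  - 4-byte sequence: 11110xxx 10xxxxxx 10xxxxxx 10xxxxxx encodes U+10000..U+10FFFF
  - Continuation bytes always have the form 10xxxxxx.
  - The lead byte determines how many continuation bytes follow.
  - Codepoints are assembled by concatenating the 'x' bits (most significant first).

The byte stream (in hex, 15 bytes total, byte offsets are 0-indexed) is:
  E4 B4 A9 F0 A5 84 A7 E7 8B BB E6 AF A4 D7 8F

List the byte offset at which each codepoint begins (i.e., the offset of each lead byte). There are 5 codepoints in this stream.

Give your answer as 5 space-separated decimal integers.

Byte[0]=E4: 3-byte lead, need 2 cont bytes. acc=0x4
Byte[1]=B4: continuation. acc=(acc<<6)|0x34=0x134
Byte[2]=A9: continuation. acc=(acc<<6)|0x29=0x4D29
Completed: cp=U+4D29 (starts at byte 0)
Byte[3]=F0: 4-byte lead, need 3 cont bytes. acc=0x0
Byte[4]=A5: continuation. acc=(acc<<6)|0x25=0x25
Byte[5]=84: continuation. acc=(acc<<6)|0x04=0x944
Byte[6]=A7: continuation. acc=(acc<<6)|0x27=0x25127
Completed: cp=U+25127 (starts at byte 3)
Byte[7]=E7: 3-byte lead, need 2 cont bytes. acc=0x7
Byte[8]=8B: continuation. acc=(acc<<6)|0x0B=0x1CB
Byte[9]=BB: continuation. acc=(acc<<6)|0x3B=0x72FB
Completed: cp=U+72FB (starts at byte 7)
Byte[10]=E6: 3-byte lead, need 2 cont bytes. acc=0x6
Byte[11]=AF: continuation. acc=(acc<<6)|0x2F=0x1AF
Byte[12]=A4: continuation. acc=(acc<<6)|0x24=0x6BE4
Completed: cp=U+6BE4 (starts at byte 10)
Byte[13]=D7: 2-byte lead, need 1 cont bytes. acc=0x17
Byte[14]=8F: continuation. acc=(acc<<6)|0x0F=0x5CF
Completed: cp=U+05CF (starts at byte 13)

Answer: 0 3 7 10 13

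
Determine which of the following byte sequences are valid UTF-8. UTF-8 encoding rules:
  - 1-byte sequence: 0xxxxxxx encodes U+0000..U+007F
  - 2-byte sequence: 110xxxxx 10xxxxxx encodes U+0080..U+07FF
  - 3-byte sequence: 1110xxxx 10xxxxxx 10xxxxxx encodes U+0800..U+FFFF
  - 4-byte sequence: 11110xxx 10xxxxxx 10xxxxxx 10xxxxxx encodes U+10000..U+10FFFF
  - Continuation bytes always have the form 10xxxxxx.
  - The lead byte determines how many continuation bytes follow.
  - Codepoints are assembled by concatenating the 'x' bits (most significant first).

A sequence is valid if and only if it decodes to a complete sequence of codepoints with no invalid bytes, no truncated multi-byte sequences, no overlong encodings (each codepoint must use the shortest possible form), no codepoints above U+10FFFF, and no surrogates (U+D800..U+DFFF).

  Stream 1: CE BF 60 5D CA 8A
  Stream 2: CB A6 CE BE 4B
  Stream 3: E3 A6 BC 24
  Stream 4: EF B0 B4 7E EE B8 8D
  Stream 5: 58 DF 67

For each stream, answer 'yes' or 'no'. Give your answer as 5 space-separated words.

Answer: yes yes yes yes no

Derivation:
Stream 1: decodes cleanly. VALID
Stream 2: decodes cleanly. VALID
Stream 3: decodes cleanly. VALID
Stream 4: decodes cleanly. VALID
Stream 5: error at byte offset 2. INVALID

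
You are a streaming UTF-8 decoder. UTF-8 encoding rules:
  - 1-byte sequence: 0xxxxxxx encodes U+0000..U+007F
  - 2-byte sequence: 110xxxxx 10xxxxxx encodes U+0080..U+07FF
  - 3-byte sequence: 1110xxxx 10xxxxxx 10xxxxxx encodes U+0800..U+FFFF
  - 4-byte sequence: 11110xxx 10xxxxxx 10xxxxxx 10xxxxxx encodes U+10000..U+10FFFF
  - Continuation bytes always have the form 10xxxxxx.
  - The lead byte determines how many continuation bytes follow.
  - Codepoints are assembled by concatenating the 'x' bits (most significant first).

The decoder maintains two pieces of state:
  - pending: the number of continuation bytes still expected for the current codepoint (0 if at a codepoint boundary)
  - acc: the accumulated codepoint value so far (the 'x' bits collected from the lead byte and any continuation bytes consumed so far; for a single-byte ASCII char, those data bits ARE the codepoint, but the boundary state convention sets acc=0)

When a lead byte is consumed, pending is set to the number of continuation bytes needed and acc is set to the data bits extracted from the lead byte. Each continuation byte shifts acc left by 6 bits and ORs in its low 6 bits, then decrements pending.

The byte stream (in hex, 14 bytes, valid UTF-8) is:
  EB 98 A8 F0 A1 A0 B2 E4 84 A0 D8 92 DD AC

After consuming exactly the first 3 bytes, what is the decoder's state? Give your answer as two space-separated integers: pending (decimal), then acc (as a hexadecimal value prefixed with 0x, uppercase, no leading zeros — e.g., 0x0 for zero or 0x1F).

Answer: 0 0xB628

Derivation:
Byte[0]=EB: 3-byte lead. pending=2, acc=0xB
Byte[1]=98: continuation. acc=(acc<<6)|0x18=0x2D8, pending=1
Byte[2]=A8: continuation. acc=(acc<<6)|0x28=0xB628, pending=0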